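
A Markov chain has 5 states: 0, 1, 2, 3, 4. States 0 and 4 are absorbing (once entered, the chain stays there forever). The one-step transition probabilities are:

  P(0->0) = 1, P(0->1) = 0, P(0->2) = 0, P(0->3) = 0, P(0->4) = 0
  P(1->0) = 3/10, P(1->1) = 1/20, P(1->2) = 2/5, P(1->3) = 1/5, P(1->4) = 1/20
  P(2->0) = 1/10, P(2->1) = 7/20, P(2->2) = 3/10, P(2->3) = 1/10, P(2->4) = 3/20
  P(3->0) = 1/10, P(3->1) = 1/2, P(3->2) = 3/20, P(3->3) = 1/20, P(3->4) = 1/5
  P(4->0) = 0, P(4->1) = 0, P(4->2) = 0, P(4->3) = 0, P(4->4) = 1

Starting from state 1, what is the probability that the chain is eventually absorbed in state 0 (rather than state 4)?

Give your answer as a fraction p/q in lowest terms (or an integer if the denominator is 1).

Let a_i = P(absorbed in 0 | start in state i).
Boundary conditions: a_0 = 1, a_4 = 0.
For each transient state i, a_i = sum_j P(i->j) * a_j:
  a_1 = 3/10*a_0 + 1/20*a_1 + 2/5*a_2 + 1/5*a_3 + 1/20*a_4
  a_2 = 1/10*a_0 + 7/20*a_1 + 3/10*a_2 + 1/10*a_3 + 3/20*a_4
  a_3 = 1/10*a_0 + 1/2*a_1 + 3/20*a_2 + 1/20*a_3 + 1/5*a_4

Substituting a_0 = 1 and a_4 = 0, rearrange to (I - Q) a = r where r[i] = P(i -> 0):
  [19/20, -2/5, -1/5] . (a_1, a_2, a_3) = 3/10
  [-7/20, 7/10, -1/10] . (a_1, a_2, a_3) = 1/10
  [-1/2, -3/20, 19/20] . (a_1, a_2, a_3) = 1/10

Solving yields:
  a_1 = 127/192
  a_2 = 141/256
  a_3 = 415/768

Starting state is 1, so the absorption probability is a_1 = 127/192.

Answer: 127/192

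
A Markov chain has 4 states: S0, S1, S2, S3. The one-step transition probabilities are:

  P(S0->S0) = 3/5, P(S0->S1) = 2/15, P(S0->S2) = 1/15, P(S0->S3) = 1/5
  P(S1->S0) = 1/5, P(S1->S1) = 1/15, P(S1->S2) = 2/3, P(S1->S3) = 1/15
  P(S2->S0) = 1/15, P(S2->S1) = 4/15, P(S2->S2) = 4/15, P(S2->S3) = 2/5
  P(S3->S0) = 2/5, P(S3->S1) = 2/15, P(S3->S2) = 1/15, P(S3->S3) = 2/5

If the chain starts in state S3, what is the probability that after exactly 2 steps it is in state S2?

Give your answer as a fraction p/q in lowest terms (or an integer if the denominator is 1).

Answer: 4/25

Derivation:
Computing P^2 by repeated multiplication:
P^1 =
  S0: [3/5, 2/15, 1/15, 1/5]
  S1: [1/5, 1/15, 2/3, 1/15]
  S2: [1/15, 4/15, 4/15, 2/5]
  S3: [2/5, 2/15, 1/15, 2/5]
P^2 =
  S0: [106/225, 2/15, 4/25, 53/225]
  S1: [46/225, 49/225, 6/25, 76/225]
  S2: [61/225, 34/225, 7/25, 67/225]
  S3: [97/225, 2/15, 4/25, 62/225]

(P^2)[S3 -> S2] = 4/25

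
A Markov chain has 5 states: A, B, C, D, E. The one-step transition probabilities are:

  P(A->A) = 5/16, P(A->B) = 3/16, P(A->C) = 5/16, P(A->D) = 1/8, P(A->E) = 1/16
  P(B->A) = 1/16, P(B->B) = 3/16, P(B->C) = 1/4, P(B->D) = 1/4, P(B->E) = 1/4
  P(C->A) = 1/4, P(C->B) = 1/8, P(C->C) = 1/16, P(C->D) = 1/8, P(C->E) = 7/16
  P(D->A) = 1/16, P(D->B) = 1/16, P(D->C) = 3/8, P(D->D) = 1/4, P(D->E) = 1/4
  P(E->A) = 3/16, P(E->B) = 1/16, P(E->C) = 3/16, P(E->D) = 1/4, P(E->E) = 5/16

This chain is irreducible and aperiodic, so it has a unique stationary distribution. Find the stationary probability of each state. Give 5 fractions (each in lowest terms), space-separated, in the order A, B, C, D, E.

The stationary distribution satisfies pi = pi * P, i.e.:
  pi_A = 5/16*pi_A + 1/16*pi_B + 1/4*pi_C + 1/16*pi_D + 3/16*pi_E
  pi_B = 3/16*pi_A + 3/16*pi_B + 1/8*pi_C + 1/16*pi_D + 1/16*pi_E
  pi_C = 5/16*pi_A + 1/4*pi_B + 1/16*pi_C + 3/8*pi_D + 3/16*pi_E
  pi_D = 1/8*pi_A + 1/4*pi_B + 1/8*pi_C + 1/4*pi_D + 1/4*pi_E
  pi_E = 1/16*pi_A + 1/4*pi_B + 7/16*pi_C + 1/4*pi_D + 5/16*pi_E
with normalization: pi_A + pi_B + pi_C + pi_D + pi_E = 1.

Using the first 4 balance equations plus normalization, the linear system A*pi = b is:
  [-11/16, 1/16, 1/4, 1/16, 3/16] . pi = 0
  [3/16, -13/16, 1/8, 1/16, 1/16] . pi = 0
  [5/16, 1/4, -15/16, 3/8, 3/16] . pi = 0
  [1/8, 1/4, 1/8, -3/4, 1/4] . pi = 0
  [1, 1, 1, 1, 1] . pi = 1

Solving yields:
  pi_A = 2653/14277
  pi_B = 1630/14277
  pi_C = 1079/4759
  pi_D = 2833/14277
  pi_E = 1308/4759

Verification (pi * P):
  2653/14277*5/16 + 1630/14277*1/16 + 1079/4759*1/4 + 2833/14277*1/16 + 1308/4759*3/16 = 2653/14277 = pi_A  (ok)
  2653/14277*3/16 + 1630/14277*3/16 + 1079/4759*1/8 + 2833/14277*1/16 + 1308/4759*1/16 = 1630/14277 = pi_B  (ok)
  2653/14277*5/16 + 1630/14277*1/4 + 1079/4759*1/16 + 2833/14277*3/8 + 1308/4759*3/16 = 1079/4759 = pi_C  (ok)
  2653/14277*1/8 + 1630/14277*1/4 + 1079/4759*1/8 + 2833/14277*1/4 + 1308/4759*1/4 = 2833/14277 = pi_D  (ok)
  2653/14277*1/16 + 1630/14277*1/4 + 1079/4759*7/16 + 2833/14277*1/4 + 1308/4759*5/16 = 1308/4759 = pi_E  (ok)

Answer: 2653/14277 1630/14277 1079/4759 2833/14277 1308/4759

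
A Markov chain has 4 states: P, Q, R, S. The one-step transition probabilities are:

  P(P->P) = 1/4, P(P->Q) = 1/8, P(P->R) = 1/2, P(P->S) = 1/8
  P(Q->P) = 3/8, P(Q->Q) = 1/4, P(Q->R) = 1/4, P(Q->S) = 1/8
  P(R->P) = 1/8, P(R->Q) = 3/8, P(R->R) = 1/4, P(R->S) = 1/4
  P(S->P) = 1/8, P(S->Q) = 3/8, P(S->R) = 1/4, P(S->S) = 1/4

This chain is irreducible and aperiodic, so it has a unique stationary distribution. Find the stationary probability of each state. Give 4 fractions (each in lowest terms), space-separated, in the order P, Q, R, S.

Answer: 15/67 19/67 41/134 25/134

Derivation:
The stationary distribution satisfies pi = pi * P, i.e.:
  pi_P = 1/4*pi_P + 3/8*pi_Q + 1/8*pi_R + 1/8*pi_S
  pi_Q = 1/8*pi_P + 1/4*pi_Q + 3/8*pi_R + 3/8*pi_S
  pi_R = 1/2*pi_P + 1/4*pi_Q + 1/4*pi_R + 1/4*pi_S
  pi_S = 1/8*pi_P + 1/8*pi_Q + 1/4*pi_R + 1/4*pi_S
with normalization: pi_P + pi_Q + pi_R + pi_S = 1.

Using the first 3 balance equations plus normalization, the linear system A*pi = b is:
  [-3/4, 3/8, 1/8, 1/8] . pi = 0
  [1/8, -3/4, 3/8, 3/8] . pi = 0
  [1/2, 1/4, -3/4, 1/4] . pi = 0
  [1, 1, 1, 1] . pi = 1

Solving yields:
  pi_P = 15/67
  pi_Q = 19/67
  pi_R = 41/134
  pi_S = 25/134

Verification (pi * P):
  15/67*1/4 + 19/67*3/8 + 41/134*1/8 + 25/134*1/8 = 15/67 = pi_P  (ok)
  15/67*1/8 + 19/67*1/4 + 41/134*3/8 + 25/134*3/8 = 19/67 = pi_Q  (ok)
  15/67*1/2 + 19/67*1/4 + 41/134*1/4 + 25/134*1/4 = 41/134 = pi_R  (ok)
  15/67*1/8 + 19/67*1/8 + 41/134*1/4 + 25/134*1/4 = 25/134 = pi_S  (ok)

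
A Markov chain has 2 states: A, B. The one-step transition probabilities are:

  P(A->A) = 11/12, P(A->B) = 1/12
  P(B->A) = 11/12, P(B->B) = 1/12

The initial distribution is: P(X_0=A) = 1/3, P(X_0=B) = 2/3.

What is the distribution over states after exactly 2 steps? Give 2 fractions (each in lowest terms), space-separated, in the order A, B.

Answer: 11/12 1/12

Derivation:
Propagating the distribution step by step (d_{t+1} = d_t * P):
d_0 = (A=1/3, B=2/3)
  d_1[A] = 1/3*11/12 + 2/3*11/12 = 11/12
  d_1[B] = 1/3*1/12 + 2/3*1/12 = 1/12
d_1 = (A=11/12, B=1/12)
  d_2[A] = 11/12*11/12 + 1/12*11/12 = 11/12
  d_2[B] = 11/12*1/12 + 1/12*1/12 = 1/12
d_2 = (A=11/12, B=1/12)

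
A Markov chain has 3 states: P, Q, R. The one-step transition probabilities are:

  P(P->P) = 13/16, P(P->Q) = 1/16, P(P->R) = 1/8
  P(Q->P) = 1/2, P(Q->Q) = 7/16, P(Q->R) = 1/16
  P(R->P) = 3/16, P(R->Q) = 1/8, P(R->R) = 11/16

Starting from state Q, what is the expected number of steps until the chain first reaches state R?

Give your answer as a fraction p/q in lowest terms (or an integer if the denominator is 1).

Answer: 176/19

Derivation:
Let h_i = expected steps to first reach R from state i.
Boundary: h_R = 0.
First-step equations for the other states:
  h_P = 1 + 13/16*h_P + 1/16*h_Q + 1/8*h_R
  h_Q = 1 + 1/2*h_P + 7/16*h_Q + 1/16*h_R

Substituting h_R = 0 and rearranging gives the linear system (I - Q) h = 1:
  [3/16, -1/16] . (h_P, h_Q) = 1
  [-1/2, 9/16] . (h_P, h_Q) = 1

Solving yields:
  h_P = 160/19
  h_Q = 176/19

Starting state is Q, so the expected hitting time is h_Q = 176/19.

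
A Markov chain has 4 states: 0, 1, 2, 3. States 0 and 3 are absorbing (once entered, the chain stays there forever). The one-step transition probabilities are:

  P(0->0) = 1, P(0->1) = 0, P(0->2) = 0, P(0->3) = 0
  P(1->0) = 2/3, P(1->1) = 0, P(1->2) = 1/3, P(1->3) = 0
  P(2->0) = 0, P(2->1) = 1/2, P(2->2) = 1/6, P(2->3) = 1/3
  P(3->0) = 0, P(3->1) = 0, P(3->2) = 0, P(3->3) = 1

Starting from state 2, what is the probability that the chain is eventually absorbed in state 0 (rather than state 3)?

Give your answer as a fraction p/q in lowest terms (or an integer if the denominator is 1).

Let a_i = P(absorbed in 0 | start in state i).
Boundary conditions: a_0 = 1, a_3 = 0.
For each transient state i, a_i = sum_j P(i->j) * a_j:
  a_1 = 2/3*a_0 + 0*a_1 + 1/3*a_2 + 0*a_3
  a_2 = 0*a_0 + 1/2*a_1 + 1/6*a_2 + 1/3*a_3

Substituting a_0 = 1 and a_3 = 0, rearrange to (I - Q) a = r where r[i] = P(i -> 0):
  [1, -1/3] . (a_1, a_2) = 2/3
  [-1/2, 5/6] . (a_1, a_2) = 0

Solving yields:
  a_1 = 5/6
  a_2 = 1/2

Starting state is 2, so the absorption probability is a_2 = 1/2.

Answer: 1/2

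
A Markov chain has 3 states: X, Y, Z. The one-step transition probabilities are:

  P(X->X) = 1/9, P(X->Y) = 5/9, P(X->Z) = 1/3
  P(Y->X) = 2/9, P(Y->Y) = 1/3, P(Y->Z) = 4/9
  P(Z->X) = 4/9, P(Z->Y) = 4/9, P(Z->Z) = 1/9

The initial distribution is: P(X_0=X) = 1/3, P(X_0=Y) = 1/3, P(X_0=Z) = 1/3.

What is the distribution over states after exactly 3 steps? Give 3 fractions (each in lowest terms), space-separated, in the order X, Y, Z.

Propagating the distribution step by step (d_{t+1} = d_t * P):
d_0 = (X=1/3, Y=1/3, Z=1/3)
  d_1[X] = 1/3*1/9 + 1/3*2/9 + 1/3*4/9 = 7/27
  d_1[Y] = 1/3*5/9 + 1/3*1/3 + 1/3*4/9 = 4/9
  d_1[Z] = 1/3*1/3 + 1/3*4/9 + 1/3*1/9 = 8/27
d_1 = (X=7/27, Y=4/9, Z=8/27)
  d_2[X] = 7/27*1/9 + 4/9*2/9 + 8/27*4/9 = 7/27
  d_2[Y] = 7/27*5/9 + 4/9*1/3 + 8/27*4/9 = 103/243
  d_2[Z] = 7/27*1/3 + 4/9*4/9 + 8/27*1/9 = 77/243
d_2 = (X=7/27, Y=103/243, Z=77/243)
  d_3[X] = 7/27*1/9 + 103/243*2/9 + 77/243*4/9 = 577/2187
  d_3[Y] = 7/27*5/9 + 103/243*1/3 + 77/243*4/9 = 932/2187
  d_3[Z] = 7/27*1/3 + 103/243*4/9 + 77/243*1/9 = 226/729
d_3 = (X=577/2187, Y=932/2187, Z=226/729)

Answer: 577/2187 932/2187 226/729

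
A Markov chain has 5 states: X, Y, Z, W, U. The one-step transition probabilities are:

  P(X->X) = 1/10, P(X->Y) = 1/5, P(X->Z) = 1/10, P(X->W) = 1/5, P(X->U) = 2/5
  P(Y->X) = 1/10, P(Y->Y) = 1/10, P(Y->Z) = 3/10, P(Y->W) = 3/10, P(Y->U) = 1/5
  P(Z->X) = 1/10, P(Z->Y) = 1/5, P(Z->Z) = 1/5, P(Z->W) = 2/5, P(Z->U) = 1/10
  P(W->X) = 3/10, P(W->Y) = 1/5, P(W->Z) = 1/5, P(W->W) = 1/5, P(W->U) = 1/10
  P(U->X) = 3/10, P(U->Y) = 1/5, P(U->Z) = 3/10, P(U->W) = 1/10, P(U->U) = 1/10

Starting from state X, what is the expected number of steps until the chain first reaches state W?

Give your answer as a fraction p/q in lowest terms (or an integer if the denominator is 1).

Answer: 13530/3187

Derivation:
Let h_i = expected steps to first reach W from state i.
Boundary: h_W = 0.
First-step equations for the other states:
  h_X = 1 + 1/10*h_X + 1/5*h_Y + 1/10*h_Z + 1/5*h_W + 2/5*h_U
  h_Y = 1 + 1/10*h_X + 1/10*h_Y + 3/10*h_Z + 3/10*h_W + 1/5*h_U
  h_Z = 1 + 1/10*h_X + 1/5*h_Y + 1/5*h_Z + 2/5*h_W + 1/10*h_U
  h_U = 1 + 3/10*h_X + 1/5*h_Y + 3/10*h_Z + 1/10*h_W + 1/10*h_U

Substituting h_W = 0 and rearranging gives the linear system (I - Q) h = 1:
  [9/10, -1/5, -1/10, -2/5] . (h_X, h_Y, h_Z, h_U) = 1
  [-1/10, 9/10, -3/10, -1/5] . (h_X, h_Y, h_Z, h_U) = 1
  [-1/10, -1/5, 4/5, -1/10] . (h_X, h_Y, h_Z, h_U) = 1
  [-3/10, -1/5, -3/10, 9/10] . (h_X, h_Y, h_Z, h_U) = 1

Solving yields:
  h_X = 13530/3187
  h_Y = 11620/3187
  h_Z = 10340/3187
  h_U = 14080/3187

Starting state is X, so the expected hitting time is h_X = 13530/3187.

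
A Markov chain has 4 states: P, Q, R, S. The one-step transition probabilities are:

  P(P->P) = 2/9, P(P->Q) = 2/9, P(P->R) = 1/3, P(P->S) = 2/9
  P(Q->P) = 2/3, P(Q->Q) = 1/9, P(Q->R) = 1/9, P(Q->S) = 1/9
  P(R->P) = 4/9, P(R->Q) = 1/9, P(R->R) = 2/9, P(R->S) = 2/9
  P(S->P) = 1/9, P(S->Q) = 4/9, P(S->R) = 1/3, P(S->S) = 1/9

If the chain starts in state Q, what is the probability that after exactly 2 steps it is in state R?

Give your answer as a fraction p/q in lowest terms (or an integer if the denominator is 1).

Answer: 8/27

Derivation:
Computing P^2 by repeated multiplication:
P^1 =
  P: [2/9, 2/9, 1/3, 2/9]
  Q: [2/3, 1/9, 1/9, 1/9]
  R: [4/9, 1/9, 2/9, 2/9]
  S: [1/9, 4/9, 1/3, 1/9]
P^2 =
  P: [10/27, 17/81, 20/81, 14/81]
  Q: [23/81, 2/9, 8/27, 16/81]
  R: [8/27, 19/81, 23/81, 5/27]
  S: [13/27, 13/81, 16/81, 13/81]

(P^2)[Q -> R] = 8/27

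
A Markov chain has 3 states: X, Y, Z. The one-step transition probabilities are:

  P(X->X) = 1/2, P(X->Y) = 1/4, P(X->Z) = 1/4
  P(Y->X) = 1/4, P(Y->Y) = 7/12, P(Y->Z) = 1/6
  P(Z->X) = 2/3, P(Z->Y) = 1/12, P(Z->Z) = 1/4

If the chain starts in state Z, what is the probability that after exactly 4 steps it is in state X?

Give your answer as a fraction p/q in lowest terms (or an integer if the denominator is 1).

Computing P^4 by repeated multiplication:
P^1 =
  X: [1/2, 1/4, 1/4]
  Y: [1/4, 7/12, 1/6]
  Z: [2/3, 1/12, 1/4]
P^2 =
  X: [23/48, 7/24, 11/48]
  Y: [55/144, 5/12, 29/144]
  Z: [25/48, 17/72, 35/144]
P^3 =
  X: [67/144, 89/288, 65/288]
  Y: [371/864, 307/864, 31/144]
  Z: [13/27, 83/288, 199/864]
P^4 =
  X: [1591/3456, 545/1728, 775/3456]
  Y: [515/1152, 431/1296, 2285/10368]
  Z: [4835/10368, 1595/5184, 781/3456]

(P^4)[Z -> X] = 4835/10368

Answer: 4835/10368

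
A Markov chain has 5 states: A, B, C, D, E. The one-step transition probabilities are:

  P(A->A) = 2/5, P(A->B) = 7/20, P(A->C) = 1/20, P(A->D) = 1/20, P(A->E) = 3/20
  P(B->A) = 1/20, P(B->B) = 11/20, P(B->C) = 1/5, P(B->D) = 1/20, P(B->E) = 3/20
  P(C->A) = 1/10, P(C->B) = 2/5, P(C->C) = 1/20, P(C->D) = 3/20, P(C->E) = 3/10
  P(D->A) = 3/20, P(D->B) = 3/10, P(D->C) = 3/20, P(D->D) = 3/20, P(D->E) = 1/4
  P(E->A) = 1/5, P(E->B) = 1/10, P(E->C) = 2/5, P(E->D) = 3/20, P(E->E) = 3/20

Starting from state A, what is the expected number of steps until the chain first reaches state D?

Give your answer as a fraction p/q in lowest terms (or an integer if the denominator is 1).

Let h_i = expected steps to first reach D from state i.
Boundary: h_D = 0.
First-step equations for the other states:
  h_A = 1 + 2/5*h_A + 7/20*h_B + 1/20*h_C + 1/20*h_D + 3/20*h_E
  h_B = 1 + 1/20*h_A + 11/20*h_B + 1/5*h_C + 1/20*h_D + 3/20*h_E
  h_C = 1 + 1/10*h_A + 2/5*h_B + 1/20*h_C + 3/20*h_D + 3/10*h_E
  h_E = 1 + 1/5*h_A + 1/10*h_B + 2/5*h_C + 3/20*h_D + 3/20*h_E

Substituting h_D = 0 and rearranging gives the linear system (I - Q) h = 1:
  [3/5, -7/20, -1/20, -3/20] . (h_A, h_B, h_C, h_E) = 1
  [-1/20, 9/20, -1/5, -3/20] . (h_A, h_B, h_C, h_E) = 1
  [-1/10, -2/5, 19/20, -3/10] . (h_A, h_B, h_C, h_E) = 1
  [-1/5, -1/10, -2/5, 17/20] . (h_A, h_B, h_C, h_E) = 1

Solving yields:
  h_A = 1052/89
  h_B = 1028/89
  h_C = 924/89
  h_E = 908/89

Starting state is A, so the expected hitting time is h_A = 1052/89.

Answer: 1052/89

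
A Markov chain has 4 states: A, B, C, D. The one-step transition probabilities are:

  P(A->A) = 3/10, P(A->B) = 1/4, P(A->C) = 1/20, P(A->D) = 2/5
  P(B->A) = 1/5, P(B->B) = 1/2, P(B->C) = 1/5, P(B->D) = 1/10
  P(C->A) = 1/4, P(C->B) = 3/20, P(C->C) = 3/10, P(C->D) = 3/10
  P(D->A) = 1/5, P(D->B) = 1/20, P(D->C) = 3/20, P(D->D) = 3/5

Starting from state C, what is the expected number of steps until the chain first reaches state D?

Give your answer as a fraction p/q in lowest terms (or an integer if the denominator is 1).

Answer: 166/45

Derivation:
Let h_i = expected steps to first reach D from state i.
Boundary: h_D = 0.
First-step equations for the other states:
  h_A = 1 + 3/10*h_A + 1/4*h_B + 1/20*h_C + 2/5*h_D
  h_B = 1 + 1/5*h_A + 1/2*h_B + 1/5*h_C + 1/10*h_D
  h_C = 1 + 1/4*h_A + 3/20*h_B + 3/10*h_C + 3/10*h_D

Substituting h_D = 0 and rearranging gives the linear system (I - Q) h = 1:
  [7/10, -1/4, -1/20] . (h_A, h_B, h_C) = 1
  [-1/5, 1/2, -1/5] . (h_A, h_B, h_C) = 1
  [-1/4, -3/20, 7/10] . (h_A, h_B, h_C) = 1

Solving yields:
  h_A = 154/45
  h_B = 218/45
  h_C = 166/45

Starting state is C, so the expected hitting time is h_C = 166/45.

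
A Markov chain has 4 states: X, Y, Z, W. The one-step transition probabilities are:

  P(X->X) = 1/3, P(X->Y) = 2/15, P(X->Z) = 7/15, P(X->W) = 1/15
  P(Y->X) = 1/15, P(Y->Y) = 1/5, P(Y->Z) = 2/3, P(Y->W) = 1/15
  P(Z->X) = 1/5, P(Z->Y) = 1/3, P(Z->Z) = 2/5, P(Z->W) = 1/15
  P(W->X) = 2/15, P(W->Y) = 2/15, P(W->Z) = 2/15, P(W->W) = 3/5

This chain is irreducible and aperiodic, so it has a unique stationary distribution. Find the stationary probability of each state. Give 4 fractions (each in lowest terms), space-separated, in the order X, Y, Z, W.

Answer: 276/1505 356/1505 94/215 1/7

Derivation:
The stationary distribution satisfies pi = pi * P, i.e.:
  pi_X = 1/3*pi_X + 1/15*pi_Y + 1/5*pi_Z + 2/15*pi_W
  pi_Y = 2/15*pi_X + 1/5*pi_Y + 1/3*pi_Z + 2/15*pi_W
  pi_Z = 7/15*pi_X + 2/3*pi_Y + 2/5*pi_Z + 2/15*pi_W
  pi_W = 1/15*pi_X + 1/15*pi_Y + 1/15*pi_Z + 3/5*pi_W
with normalization: pi_X + pi_Y + pi_Z + pi_W = 1.

Using the first 3 balance equations plus normalization, the linear system A*pi = b is:
  [-2/3, 1/15, 1/5, 2/15] . pi = 0
  [2/15, -4/5, 1/3, 2/15] . pi = 0
  [7/15, 2/3, -3/5, 2/15] . pi = 0
  [1, 1, 1, 1] . pi = 1

Solving yields:
  pi_X = 276/1505
  pi_Y = 356/1505
  pi_Z = 94/215
  pi_W = 1/7

Verification (pi * P):
  276/1505*1/3 + 356/1505*1/15 + 94/215*1/5 + 1/7*2/15 = 276/1505 = pi_X  (ok)
  276/1505*2/15 + 356/1505*1/5 + 94/215*1/3 + 1/7*2/15 = 356/1505 = pi_Y  (ok)
  276/1505*7/15 + 356/1505*2/3 + 94/215*2/5 + 1/7*2/15 = 94/215 = pi_Z  (ok)
  276/1505*1/15 + 356/1505*1/15 + 94/215*1/15 + 1/7*3/5 = 1/7 = pi_W  (ok)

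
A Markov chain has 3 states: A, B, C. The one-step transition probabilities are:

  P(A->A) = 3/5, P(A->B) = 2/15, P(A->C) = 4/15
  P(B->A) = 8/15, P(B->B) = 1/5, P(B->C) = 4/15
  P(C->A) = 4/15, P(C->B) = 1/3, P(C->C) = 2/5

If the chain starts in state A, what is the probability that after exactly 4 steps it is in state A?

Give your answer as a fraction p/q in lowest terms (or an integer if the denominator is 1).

Computing P^4 by repeated multiplication:
P^1 =
  A: [3/5, 2/15, 4/15]
  B: [8/15, 1/5, 4/15]
  C: [4/15, 1/3, 2/5]
P^2 =
  A: [113/225, 44/225, 68/225]
  B: [112/225, 1/5, 68/225]
  C: [4/9, 53/225, 8/25]
P^3 =
  A: [547/1125, 698/3375, 1036/3375]
  B: [328/675, 233/1125, 1036/3375]
  C: [1612/3375, 719/3375, 116/375]
P^4 =
  A: [24497/50625, 10556/50625, 15572/50625]
  B: [24496/50625, 391/1875, 15572/50625]
  C: [24436/50625, 10601/50625, 1732/5625]

(P^4)[A -> A] = 24497/50625

Answer: 24497/50625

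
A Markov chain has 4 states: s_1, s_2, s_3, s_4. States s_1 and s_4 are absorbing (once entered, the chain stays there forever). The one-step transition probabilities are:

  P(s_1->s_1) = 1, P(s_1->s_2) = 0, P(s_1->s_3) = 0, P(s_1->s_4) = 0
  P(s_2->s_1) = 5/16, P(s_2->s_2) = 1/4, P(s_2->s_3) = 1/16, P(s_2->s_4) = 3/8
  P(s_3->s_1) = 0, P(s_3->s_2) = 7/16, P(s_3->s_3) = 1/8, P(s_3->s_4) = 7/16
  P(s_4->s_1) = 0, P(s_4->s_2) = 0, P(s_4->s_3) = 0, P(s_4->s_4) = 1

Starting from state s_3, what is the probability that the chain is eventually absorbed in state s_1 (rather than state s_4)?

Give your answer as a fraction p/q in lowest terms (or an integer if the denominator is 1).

Let a_i = P(absorbed in s_1 | start in state i).
Boundary conditions: a_s_1 = 1, a_s_4 = 0.
For each transient state i, a_i = sum_j P(i->j) * a_j:
  a_s_2 = 5/16*a_s_1 + 1/4*a_s_2 + 1/16*a_s_3 + 3/8*a_s_4
  a_s_3 = 0*a_s_1 + 7/16*a_s_2 + 1/8*a_s_3 + 7/16*a_s_4

Substituting a_s_1 = 1 and a_s_4 = 0, rearrange to (I - Q) a = r where r[i] = P(i -> s_1):
  [3/4, -1/16] . (a_s_2, a_s_3) = 5/16
  [-7/16, 7/8] . (a_s_2, a_s_3) = 0

Solving yields:
  a_s_2 = 10/23
  a_s_3 = 5/23

Starting state is s_3, so the absorption probability is a_s_3 = 5/23.

Answer: 5/23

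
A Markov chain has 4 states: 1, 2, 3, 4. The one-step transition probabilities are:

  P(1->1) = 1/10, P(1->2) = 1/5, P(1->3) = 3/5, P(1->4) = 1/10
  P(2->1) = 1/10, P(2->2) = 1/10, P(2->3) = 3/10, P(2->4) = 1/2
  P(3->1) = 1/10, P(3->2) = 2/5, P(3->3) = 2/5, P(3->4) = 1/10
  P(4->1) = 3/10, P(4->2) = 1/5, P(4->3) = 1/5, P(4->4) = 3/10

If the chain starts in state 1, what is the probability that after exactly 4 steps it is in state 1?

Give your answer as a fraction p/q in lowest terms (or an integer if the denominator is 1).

Answer: 19/125

Derivation:
Computing P^4 by repeated multiplication:
P^1 =
  1: [1/10, 1/5, 3/5, 1/10]
  2: [1/10, 1/10, 3/10, 1/2]
  3: [1/10, 2/5, 2/5, 1/10]
  4: [3/10, 1/5, 1/5, 3/10]
P^2 =
  1: [3/25, 3/10, 19/50, 1/5]
  2: [1/5, 1/4, 31/100, 6/25]
  3: [3/25, 6/25, 9/25, 7/25]
  4: [4/25, 11/50, 19/50, 6/25]
P^3 =
  1: [7/50, 123/500, 177/500, 13/50]
  2: [37/250, 237/1000, 367/1000, 31/125]
  3: [39/250, 31/125, 43/125, 63/250]
  4: [37/250, 127/500, 181/500, 59/250]
P^4 =
  1: [19/125, 1231/5000, 1757/5000, 313/1250]
  2: [187/1250, 2497/10000, 3563/10000, 611/2500]
  3: [94/625, 61/250, 89/250, 156/625]
  4: [92/625, 247/1000, 357/1000, 311/1250]

(P^4)[1 -> 1] = 19/125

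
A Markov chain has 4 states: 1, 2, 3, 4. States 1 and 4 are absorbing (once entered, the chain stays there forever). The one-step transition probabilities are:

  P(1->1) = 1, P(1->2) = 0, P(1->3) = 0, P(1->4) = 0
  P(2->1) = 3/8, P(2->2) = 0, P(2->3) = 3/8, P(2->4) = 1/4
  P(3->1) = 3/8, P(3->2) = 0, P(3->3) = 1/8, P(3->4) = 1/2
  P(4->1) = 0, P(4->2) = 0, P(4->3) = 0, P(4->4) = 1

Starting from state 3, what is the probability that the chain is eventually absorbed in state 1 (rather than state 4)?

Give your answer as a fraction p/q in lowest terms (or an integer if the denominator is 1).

Let a_i = P(absorbed in 1 | start in state i).
Boundary conditions: a_1 = 1, a_4 = 0.
For each transient state i, a_i = sum_j P(i->j) * a_j:
  a_2 = 3/8*a_1 + 0*a_2 + 3/8*a_3 + 1/4*a_4
  a_3 = 3/8*a_1 + 0*a_2 + 1/8*a_3 + 1/2*a_4

Substituting a_1 = 1 and a_4 = 0, rearrange to (I - Q) a = r where r[i] = P(i -> 1):
  [1, -3/8] . (a_2, a_3) = 3/8
  [0, 7/8] . (a_2, a_3) = 3/8

Solving yields:
  a_2 = 15/28
  a_3 = 3/7

Starting state is 3, so the absorption probability is a_3 = 3/7.

Answer: 3/7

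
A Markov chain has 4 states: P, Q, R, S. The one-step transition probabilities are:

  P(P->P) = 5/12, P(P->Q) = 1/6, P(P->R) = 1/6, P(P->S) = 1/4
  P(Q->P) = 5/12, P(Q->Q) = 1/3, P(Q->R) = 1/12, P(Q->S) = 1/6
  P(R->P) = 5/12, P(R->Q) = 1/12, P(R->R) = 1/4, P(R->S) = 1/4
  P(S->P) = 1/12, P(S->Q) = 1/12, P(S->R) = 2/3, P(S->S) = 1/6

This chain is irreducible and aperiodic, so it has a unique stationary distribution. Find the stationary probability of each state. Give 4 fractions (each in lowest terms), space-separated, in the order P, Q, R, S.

The stationary distribution satisfies pi = pi * P, i.e.:
  pi_P = 5/12*pi_P + 5/12*pi_Q + 5/12*pi_R + 1/12*pi_S
  pi_Q = 1/6*pi_P + 1/3*pi_Q + 1/12*pi_R + 1/12*pi_S
  pi_R = 1/6*pi_P + 1/12*pi_Q + 1/4*pi_R + 2/3*pi_S
  pi_S = 1/4*pi_P + 1/6*pi_Q + 1/4*pi_R + 1/6*pi_S
with normalization: pi_P + pi_Q + pi_R + pi_S = 1.

Using the first 3 balance equations plus normalization, the linear system A*pi = b is:
  [-7/12, 5/12, 5/12, 1/12] . pi = 0
  [1/6, -2/3, 1/12, 1/12] . pi = 0
  [1/6, 1/12, -3/4, 2/3] . pi = 0
  [1, 1, 1, 1] . pi = 1

Solving yields:
  pi_P = 481/1400
  pi_Q = 209/1400
  pi_R = 403/1400
  pi_S = 307/1400

Verification (pi * P):
  481/1400*5/12 + 209/1400*5/12 + 403/1400*5/12 + 307/1400*1/12 = 481/1400 = pi_P  (ok)
  481/1400*1/6 + 209/1400*1/3 + 403/1400*1/12 + 307/1400*1/12 = 209/1400 = pi_Q  (ok)
  481/1400*1/6 + 209/1400*1/12 + 403/1400*1/4 + 307/1400*2/3 = 403/1400 = pi_R  (ok)
  481/1400*1/4 + 209/1400*1/6 + 403/1400*1/4 + 307/1400*1/6 = 307/1400 = pi_S  (ok)

Answer: 481/1400 209/1400 403/1400 307/1400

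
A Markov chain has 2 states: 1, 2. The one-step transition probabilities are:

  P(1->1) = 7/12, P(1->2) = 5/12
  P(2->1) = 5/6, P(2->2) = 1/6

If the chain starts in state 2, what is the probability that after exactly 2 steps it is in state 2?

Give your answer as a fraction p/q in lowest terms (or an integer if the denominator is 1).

Computing P^2 by repeated multiplication:
P^1 =
  1: [7/12, 5/12]
  2: [5/6, 1/6]
P^2 =
  1: [11/16, 5/16]
  2: [5/8, 3/8]

(P^2)[2 -> 2] = 3/8

Answer: 3/8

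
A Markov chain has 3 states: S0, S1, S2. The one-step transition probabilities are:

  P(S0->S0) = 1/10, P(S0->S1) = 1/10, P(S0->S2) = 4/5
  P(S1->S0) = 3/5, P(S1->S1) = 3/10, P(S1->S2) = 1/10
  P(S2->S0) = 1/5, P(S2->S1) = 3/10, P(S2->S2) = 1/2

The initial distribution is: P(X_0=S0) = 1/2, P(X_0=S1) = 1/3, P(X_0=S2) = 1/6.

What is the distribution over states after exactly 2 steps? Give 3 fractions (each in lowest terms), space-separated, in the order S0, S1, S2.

Answer: 151/600 73/300 101/200

Derivation:
Propagating the distribution step by step (d_{t+1} = d_t * P):
d_0 = (S0=1/2, S1=1/3, S2=1/6)
  d_1[S0] = 1/2*1/10 + 1/3*3/5 + 1/6*1/5 = 17/60
  d_1[S1] = 1/2*1/10 + 1/3*3/10 + 1/6*3/10 = 1/5
  d_1[S2] = 1/2*4/5 + 1/3*1/10 + 1/6*1/2 = 31/60
d_1 = (S0=17/60, S1=1/5, S2=31/60)
  d_2[S0] = 17/60*1/10 + 1/5*3/5 + 31/60*1/5 = 151/600
  d_2[S1] = 17/60*1/10 + 1/5*3/10 + 31/60*3/10 = 73/300
  d_2[S2] = 17/60*4/5 + 1/5*1/10 + 31/60*1/2 = 101/200
d_2 = (S0=151/600, S1=73/300, S2=101/200)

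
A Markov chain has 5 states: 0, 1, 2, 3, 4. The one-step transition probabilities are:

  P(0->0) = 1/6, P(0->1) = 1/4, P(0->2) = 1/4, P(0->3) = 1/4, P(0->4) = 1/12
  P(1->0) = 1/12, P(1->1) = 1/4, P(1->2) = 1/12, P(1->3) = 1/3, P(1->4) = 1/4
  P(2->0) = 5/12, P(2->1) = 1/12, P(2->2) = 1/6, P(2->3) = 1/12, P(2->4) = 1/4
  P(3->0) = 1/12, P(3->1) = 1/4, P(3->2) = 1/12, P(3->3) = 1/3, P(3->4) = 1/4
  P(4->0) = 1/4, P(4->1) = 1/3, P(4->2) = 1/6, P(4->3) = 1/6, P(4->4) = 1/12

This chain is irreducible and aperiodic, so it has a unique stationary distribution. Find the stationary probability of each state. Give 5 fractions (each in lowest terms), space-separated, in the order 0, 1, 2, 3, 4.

The stationary distribution satisfies pi = pi * P, i.e.:
  pi_0 = 1/6*pi_0 + 1/12*pi_1 + 5/12*pi_2 + 1/12*pi_3 + 1/4*pi_4
  pi_1 = 1/4*pi_0 + 1/4*pi_1 + 1/12*pi_2 + 1/4*pi_3 + 1/3*pi_4
  pi_2 = 1/4*pi_0 + 1/12*pi_1 + 1/6*pi_2 + 1/12*pi_3 + 1/6*pi_4
  pi_3 = 1/4*pi_0 + 1/3*pi_1 + 1/12*pi_2 + 1/3*pi_3 + 1/6*pi_4
  pi_4 = 1/12*pi_0 + 1/4*pi_1 + 1/4*pi_2 + 1/4*pi_3 + 1/12*pi_4
with normalization: pi_0 + pi_1 + pi_2 + pi_3 + pi_4 = 1.

Using the first 4 balance equations plus normalization, the linear system A*pi = b is:
  [-5/6, 1/12, 5/12, 1/12, 1/4] . pi = 0
  [1/4, -3/4, 1/12, 1/4, 1/3] . pi = 0
  [1/4, 1/12, -5/6, 1/12, 1/6] . pi = 0
  [1/4, 1/3, 1/12, -2/3, 1/6] . pi = 0
  [1, 1, 1, 1, 1] . pi = 1

Solving yields:
  pi_0 = 144/817
  pi_1 = 4753/19608
  pi_2 = 229/1634
  pi_3 = 4943/19608
  pi_4 = 309/1634

Verification (pi * P):
  144/817*1/6 + 4753/19608*1/12 + 229/1634*5/12 + 4943/19608*1/12 + 309/1634*1/4 = 144/817 = pi_0  (ok)
  144/817*1/4 + 4753/19608*1/4 + 229/1634*1/12 + 4943/19608*1/4 + 309/1634*1/3 = 4753/19608 = pi_1  (ok)
  144/817*1/4 + 4753/19608*1/12 + 229/1634*1/6 + 4943/19608*1/12 + 309/1634*1/6 = 229/1634 = pi_2  (ok)
  144/817*1/4 + 4753/19608*1/3 + 229/1634*1/12 + 4943/19608*1/3 + 309/1634*1/6 = 4943/19608 = pi_3  (ok)
  144/817*1/12 + 4753/19608*1/4 + 229/1634*1/4 + 4943/19608*1/4 + 309/1634*1/12 = 309/1634 = pi_4  (ok)

Answer: 144/817 4753/19608 229/1634 4943/19608 309/1634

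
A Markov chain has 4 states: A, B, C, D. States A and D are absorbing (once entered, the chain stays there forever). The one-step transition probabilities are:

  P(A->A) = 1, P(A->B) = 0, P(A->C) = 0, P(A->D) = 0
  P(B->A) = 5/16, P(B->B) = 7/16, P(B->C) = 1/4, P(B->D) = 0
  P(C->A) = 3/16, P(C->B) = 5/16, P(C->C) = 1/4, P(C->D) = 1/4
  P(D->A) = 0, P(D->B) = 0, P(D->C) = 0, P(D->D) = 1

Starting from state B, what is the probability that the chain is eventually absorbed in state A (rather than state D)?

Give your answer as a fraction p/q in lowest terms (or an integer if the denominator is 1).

Let a_i = P(absorbed in A | start in state i).
Boundary conditions: a_A = 1, a_D = 0.
For each transient state i, a_i = sum_j P(i->j) * a_j:
  a_B = 5/16*a_A + 7/16*a_B + 1/4*a_C + 0*a_D
  a_C = 3/16*a_A + 5/16*a_B + 1/4*a_C + 1/4*a_D

Substituting a_A = 1 and a_D = 0, rearrange to (I - Q) a = r where r[i] = P(i -> A):
  [9/16, -1/4] . (a_B, a_C) = 5/16
  [-5/16, 3/4] . (a_B, a_C) = 3/16

Solving yields:
  a_B = 9/11
  a_C = 13/22

Starting state is B, so the absorption probability is a_B = 9/11.

Answer: 9/11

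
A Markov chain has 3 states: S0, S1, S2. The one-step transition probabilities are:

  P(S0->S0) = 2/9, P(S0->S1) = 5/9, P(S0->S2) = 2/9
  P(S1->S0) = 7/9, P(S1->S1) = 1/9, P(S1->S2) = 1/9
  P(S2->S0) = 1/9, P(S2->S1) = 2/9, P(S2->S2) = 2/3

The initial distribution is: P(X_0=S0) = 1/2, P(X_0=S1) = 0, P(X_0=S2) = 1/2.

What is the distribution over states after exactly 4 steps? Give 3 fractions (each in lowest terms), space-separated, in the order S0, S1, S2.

Answer: 529/1458 1900/6561 4561/13122

Derivation:
Propagating the distribution step by step (d_{t+1} = d_t * P):
d_0 = (S0=1/2, S1=0, S2=1/2)
  d_1[S0] = 1/2*2/9 + 0*7/9 + 1/2*1/9 = 1/6
  d_1[S1] = 1/2*5/9 + 0*1/9 + 1/2*2/9 = 7/18
  d_1[S2] = 1/2*2/9 + 0*1/9 + 1/2*2/3 = 4/9
d_1 = (S0=1/6, S1=7/18, S2=4/9)
  d_2[S0] = 1/6*2/9 + 7/18*7/9 + 4/9*1/9 = 7/18
  d_2[S1] = 1/6*5/9 + 7/18*1/9 + 4/9*2/9 = 19/81
  d_2[S2] = 1/6*2/9 + 7/18*1/9 + 4/9*2/3 = 61/162
d_2 = (S0=7/18, S1=19/81, S2=61/162)
  d_3[S0] = 7/18*2/9 + 19/81*7/9 + 61/162*1/9 = 151/486
  d_3[S1] = 7/18*5/9 + 19/81*1/9 + 61/162*2/9 = 475/1458
  d_3[S2] = 7/18*2/9 + 19/81*1/9 + 61/162*2/3 = 265/729
d_3 = (S0=151/486, S1=475/1458, S2=265/729)
  d_4[S0] = 151/486*2/9 + 475/1458*7/9 + 265/729*1/9 = 529/1458
  d_4[S1] = 151/486*5/9 + 475/1458*1/9 + 265/729*2/9 = 1900/6561
  d_4[S2] = 151/486*2/9 + 475/1458*1/9 + 265/729*2/3 = 4561/13122
d_4 = (S0=529/1458, S1=1900/6561, S2=4561/13122)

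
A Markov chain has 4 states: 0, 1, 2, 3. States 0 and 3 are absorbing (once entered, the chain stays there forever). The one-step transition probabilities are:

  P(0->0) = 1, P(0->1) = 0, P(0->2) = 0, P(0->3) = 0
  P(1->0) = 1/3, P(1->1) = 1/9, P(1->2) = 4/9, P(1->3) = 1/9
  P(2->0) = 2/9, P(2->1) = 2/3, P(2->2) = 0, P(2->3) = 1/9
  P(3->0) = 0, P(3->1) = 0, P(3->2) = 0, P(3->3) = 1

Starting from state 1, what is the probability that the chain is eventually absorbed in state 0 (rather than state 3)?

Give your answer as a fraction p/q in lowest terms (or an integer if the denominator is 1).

Answer: 35/48

Derivation:
Let a_i = P(absorbed in 0 | start in state i).
Boundary conditions: a_0 = 1, a_3 = 0.
For each transient state i, a_i = sum_j P(i->j) * a_j:
  a_1 = 1/3*a_0 + 1/9*a_1 + 4/9*a_2 + 1/9*a_3
  a_2 = 2/9*a_0 + 2/3*a_1 + 0*a_2 + 1/9*a_3

Substituting a_0 = 1 and a_3 = 0, rearrange to (I - Q) a = r where r[i] = P(i -> 0):
  [8/9, -4/9] . (a_1, a_2) = 1/3
  [-2/3, 1] . (a_1, a_2) = 2/9

Solving yields:
  a_1 = 35/48
  a_2 = 17/24

Starting state is 1, so the absorption probability is a_1 = 35/48.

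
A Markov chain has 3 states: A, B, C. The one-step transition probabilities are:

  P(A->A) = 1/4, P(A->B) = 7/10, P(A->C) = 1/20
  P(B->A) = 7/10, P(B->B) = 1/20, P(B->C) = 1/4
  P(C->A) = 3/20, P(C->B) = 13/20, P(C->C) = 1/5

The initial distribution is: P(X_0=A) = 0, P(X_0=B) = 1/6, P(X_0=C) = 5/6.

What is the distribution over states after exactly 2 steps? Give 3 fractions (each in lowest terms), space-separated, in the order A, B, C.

Answer: 143/300 797/2400 153/800

Derivation:
Propagating the distribution step by step (d_{t+1} = d_t * P):
d_0 = (A=0, B=1/6, C=5/6)
  d_1[A] = 0*1/4 + 1/6*7/10 + 5/6*3/20 = 29/120
  d_1[B] = 0*7/10 + 1/6*1/20 + 5/6*13/20 = 11/20
  d_1[C] = 0*1/20 + 1/6*1/4 + 5/6*1/5 = 5/24
d_1 = (A=29/120, B=11/20, C=5/24)
  d_2[A] = 29/120*1/4 + 11/20*7/10 + 5/24*3/20 = 143/300
  d_2[B] = 29/120*7/10 + 11/20*1/20 + 5/24*13/20 = 797/2400
  d_2[C] = 29/120*1/20 + 11/20*1/4 + 5/24*1/5 = 153/800
d_2 = (A=143/300, B=797/2400, C=153/800)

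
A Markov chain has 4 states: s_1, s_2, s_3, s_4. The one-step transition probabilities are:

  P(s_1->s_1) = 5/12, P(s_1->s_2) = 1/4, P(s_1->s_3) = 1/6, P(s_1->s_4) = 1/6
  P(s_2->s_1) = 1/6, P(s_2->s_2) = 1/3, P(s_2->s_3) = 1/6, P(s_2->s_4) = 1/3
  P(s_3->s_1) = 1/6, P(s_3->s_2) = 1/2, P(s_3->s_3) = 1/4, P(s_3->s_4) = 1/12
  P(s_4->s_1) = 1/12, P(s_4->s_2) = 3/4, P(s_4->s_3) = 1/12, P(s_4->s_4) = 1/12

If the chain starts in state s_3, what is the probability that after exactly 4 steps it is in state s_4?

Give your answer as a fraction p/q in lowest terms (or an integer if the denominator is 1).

Computing P^4 by repeated multiplication:
P^1 =
  s_1: [5/12, 1/4, 1/6, 1/6]
  s_2: [1/6, 1/3, 1/6, 1/3]
  s_3: [1/6, 1/2, 1/4, 1/12]
  s_4: [1/12, 3/4, 1/12, 1/12]
P^2 =
  s_1: [37/144, 19/48, 1/6, 13/72]
  s_2: [13/72, 35/72, 11/72, 13/72]
  s_3: [29/144, 19/48, 13/72, 2/9]
  s_4: [13/72, 3/8, 1/6, 5/18]
P^3 =
  s_1: [373/1728, 239/576, 143/864, 11/54]
  s_2: [85/432, 181/432, 71/432, 95/432]
  s_3: [343/1728, 253/576, 47/288, 43/216]
  s_4: [163/864, 133/288, 17/108, 83/432]
P^4 =
  s_1: [4223/20736, 2957/6912, 565/3456, 1063/5184]
  s_2: [16/81, 565/1296, 35/216, 265/1296]
  s_3: [4141/20736, 2951/6912, 1697/10368, 1087/5184]
  s_4: [2051/10368, 1465/3456, 283/1728, 139/648]

(P^4)[s_3 -> s_4] = 1087/5184

Answer: 1087/5184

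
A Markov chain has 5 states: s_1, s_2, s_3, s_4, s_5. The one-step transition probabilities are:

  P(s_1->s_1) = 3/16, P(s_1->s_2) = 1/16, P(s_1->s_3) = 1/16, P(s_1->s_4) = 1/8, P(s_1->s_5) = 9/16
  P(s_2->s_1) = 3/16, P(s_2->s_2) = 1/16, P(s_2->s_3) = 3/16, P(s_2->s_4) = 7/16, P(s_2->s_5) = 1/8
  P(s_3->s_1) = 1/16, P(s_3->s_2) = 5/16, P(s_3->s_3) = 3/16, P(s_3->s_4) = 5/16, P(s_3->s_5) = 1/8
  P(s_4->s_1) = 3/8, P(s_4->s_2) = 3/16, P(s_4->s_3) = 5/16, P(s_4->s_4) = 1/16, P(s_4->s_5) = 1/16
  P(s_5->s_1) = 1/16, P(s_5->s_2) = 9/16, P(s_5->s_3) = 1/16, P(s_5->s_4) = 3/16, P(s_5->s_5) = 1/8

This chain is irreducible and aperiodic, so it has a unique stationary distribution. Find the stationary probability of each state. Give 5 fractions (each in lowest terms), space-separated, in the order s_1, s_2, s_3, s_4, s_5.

The stationary distribution satisfies pi = pi * P, i.e.:
  pi_s_1 = 3/16*pi_s_1 + 3/16*pi_s_2 + 1/16*pi_s_3 + 3/8*pi_s_4 + 1/16*pi_s_5
  pi_s_2 = 1/16*pi_s_1 + 1/16*pi_s_2 + 5/16*pi_s_3 + 3/16*pi_s_4 + 9/16*pi_s_5
  pi_s_3 = 1/16*pi_s_1 + 3/16*pi_s_2 + 3/16*pi_s_3 + 5/16*pi_s_4 + 1/16*pi_s_5
  pi_s_4 = 1/8*pi_s_1 + 7/16*pi_s_2 + 5/16*pi_s_3 + 1/16*pi_s_4 + 3/16*pi_s_5
  pi_s_5 = 9/16*pi_s_1 + 1/8*pi_s_2 + 1/8*pi_s_3 + 1/16*pi_s_4 + 1/8*pi_s_5
with normalization: pi_s_1 + pi_s_2 + pi_s_3 + pi_s_4 + pi_s_5 = 1.

Using the first 4 balance equations plus normalization, the linear system A*pi = b is:
  [-13/16, 3/16, 1/16, 3/8, 1/16] . pi = 0
  [1/16, -15/16, 5/16, 3/16, 9/16] . pi = 0
  [1/16, 3/16, -13/16, 5/16, 1/16] . pi = 0
  [1/8, 7/16, 5/16, -15/16, 3/16] . pi = 0
  [1, 1, 1, 1, 1] . pi = 1

Solving yields:
  pi_s_1 = 4517/24440
  pi_s_2 = 11183/48880
  pi_s_3 = 1649/9776
  pi_s_4 = 5523/24440
  pi_s_5 = 2343/12220

Verification (pi * P):
  4517/24440*3/16 + 11183/48880*3/16 + 1649/9776*1/16 + 5523/24440*3/8 + 2343/12220*1/16 = 4517/24440 = pi_s_1  (ok)
  4517/24440*1/16 + 11183/48880*1/16 + 1649/9776*5/16 + 5523/24440*3/16 + 2343/12220*9/16 = 11183/48880 = pi_s_2  (ok)
  4517/24440*1/16 + 11183/48880*3/16 + 1649/9776*3/16 + 5523/24440*5/16 + 2343/12220*1/16 = 1649/9776 = pi_s_3  (ok)
  4517/24440*1/8 + 11183/48880*7/16 + 1649/9776*5/16 + 5523/24440*1/16 + 2343/12220*3/16 = 5523/24440 = pi_s_4  (ok)
  4517/24440*9/16 + 11183/48880*1/8 + 1649/9776*1/8 + 5523/24440*1/16 + 2343/12220*1/8 = 2343/12220 = pi_s_5  (ok)

Answer: 4517/24440 11183/48880 1649/9776 5523/24440 2343/12220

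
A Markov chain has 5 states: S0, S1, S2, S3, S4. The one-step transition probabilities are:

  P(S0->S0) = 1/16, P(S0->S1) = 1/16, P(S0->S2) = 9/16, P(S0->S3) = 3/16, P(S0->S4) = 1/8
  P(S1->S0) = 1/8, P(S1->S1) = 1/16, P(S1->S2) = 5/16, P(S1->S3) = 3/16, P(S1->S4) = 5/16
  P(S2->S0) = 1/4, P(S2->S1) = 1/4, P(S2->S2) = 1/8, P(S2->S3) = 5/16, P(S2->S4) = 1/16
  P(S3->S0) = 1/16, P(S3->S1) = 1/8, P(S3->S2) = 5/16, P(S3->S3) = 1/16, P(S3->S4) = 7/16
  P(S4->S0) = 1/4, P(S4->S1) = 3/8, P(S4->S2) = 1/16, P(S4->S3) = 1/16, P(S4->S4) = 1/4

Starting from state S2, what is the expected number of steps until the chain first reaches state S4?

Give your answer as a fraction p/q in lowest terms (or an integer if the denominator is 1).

Answer: 110976/21613

Derivation:
Let h_i = expected steps to first reach S4 from state i.
Boundary: h_S4 = 0.
First-step equations for the other states:
  h_S0 = 1 + 1/16*h_S0 + 1/16*h_S1 + 9/16*h_S2 + 3/16*h_S3 + 1/8*h_S4
  h_S1 = 1 + 1/8*h_S0 + 1/16*h_S1 + 5/16*h_S2 + 3/16*h_S3 + 5/16*h_S4
  h_S2 = 1 + 1/4*h_S0 + 1/4*h_S1 + 1/8*h_S2 + 5/16*h_S3 + 1/16*h_S4
  h_S3 = 1 + 1/16*h_S0 + 1/8*h_S1 + 5/16*h_S2 + 1/16*h_S3 + 7/16*h_S4

Substituting h_S4 = 0 and rearranging gives the linear system (I - Q) h = 1:
  [15/16, -1/16, -9/16, -3/16] . (h_S0, h_S1, h_S2, h_S3) = 1
  [-1/8, 15/16, -5/16, -3/16] . (h_S0, h_S1, h_S2, h_S3) = 1
  [-1/4, -1/4, 7/8, -5/16] . (h_S0, h_S1, h_S2, h_S3) = 1
  [-1/16, -1/8, -5/16, 15/16] . (h_S0, h_S1, h_S2, h_S3) = 1

Solving yields:
  h_S0 = 111616/21613
  h_S1 = 90848/21613
  h_S2 = 110976/21613
  h_S3 = 79600/21613

Starting state is S2, so the expected hitting time is h_S2 = 110976/21613.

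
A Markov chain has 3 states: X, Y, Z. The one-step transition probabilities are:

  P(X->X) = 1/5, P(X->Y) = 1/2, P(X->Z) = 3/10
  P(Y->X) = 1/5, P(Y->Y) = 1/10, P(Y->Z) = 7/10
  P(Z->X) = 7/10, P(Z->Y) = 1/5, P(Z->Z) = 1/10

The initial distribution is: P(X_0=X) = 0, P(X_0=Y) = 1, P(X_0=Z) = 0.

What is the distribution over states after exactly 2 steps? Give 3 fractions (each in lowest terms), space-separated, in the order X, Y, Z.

Answer: 11/20 1/4 1/5

Derivation:
Propagating the distribution step by step (d_{t+1} = d_t * P):
d_0 = (X=0, Y=1, Z=0)
  d_1[X] = 0*1/5 + 1*1/5 + 0*7/10 = 1/5
  d_1[Y] = 0*1/2 + 1*1/10 + 0*1/5 = 1/10
  d_1[Z] = 0*3/10 + 1*7/10 + 0*1/10 = 7/10
d_1 = (X=1/5, Y=1/10, Z=7/10)
  d_2[X] = 1/5*1/5 + 1/10*1/5 + 7/10*7/10 = 11/20
  d_2[Y] = 1/5*1/2 + 1/10*1/10 + 7/10*1/5 = 1/4
  d_2[Z] = 1/5*3/10 + 1/10*7/10 + 7/10*1/10 = 1/5
d_2 = (X=11/20, Y=1/4, Z=1/5)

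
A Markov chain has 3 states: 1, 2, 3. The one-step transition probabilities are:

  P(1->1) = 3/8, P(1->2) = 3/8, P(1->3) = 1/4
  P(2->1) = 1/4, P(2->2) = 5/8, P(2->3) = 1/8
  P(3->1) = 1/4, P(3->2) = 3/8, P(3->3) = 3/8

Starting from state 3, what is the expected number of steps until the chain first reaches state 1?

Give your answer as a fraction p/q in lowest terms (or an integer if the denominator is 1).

Let h_i = expected steps to first reach 1 from state i.
Boundary: h_1 = 0.
First-step equations for the other states:
  h_2 = 1 + 1/4*h_1 + 5/8*h_2 + 1/8*h_3
  h_3 = 1 + 1/4*h_1 + 3/8*h_2 + 3/8*h_3

Substituting h_1 = 0 and rearranging gives the linear system (I - Q) h = 1:
  [3/8, -1/8] . (h_2, h_3) = 1
  [-3/8, 5/8] . (h_2, h_3) = 1

Solving yields:
  h_2 = 4
  h_3 = 4

Starting state is 3, so the expected hitting time is h_3 = 4.

Answer: 4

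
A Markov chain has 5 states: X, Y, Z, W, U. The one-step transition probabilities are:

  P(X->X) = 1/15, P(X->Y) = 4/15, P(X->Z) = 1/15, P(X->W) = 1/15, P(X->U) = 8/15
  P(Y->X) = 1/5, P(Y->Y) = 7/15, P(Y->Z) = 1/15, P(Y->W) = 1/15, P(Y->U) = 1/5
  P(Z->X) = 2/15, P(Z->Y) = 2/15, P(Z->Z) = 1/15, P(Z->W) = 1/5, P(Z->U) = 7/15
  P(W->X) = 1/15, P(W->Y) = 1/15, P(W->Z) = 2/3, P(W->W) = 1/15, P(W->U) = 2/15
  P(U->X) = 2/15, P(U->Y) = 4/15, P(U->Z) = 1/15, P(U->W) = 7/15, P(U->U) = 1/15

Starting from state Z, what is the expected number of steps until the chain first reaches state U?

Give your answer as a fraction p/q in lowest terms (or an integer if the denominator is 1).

Let h_i = expected steps to first reach U from state i.
Boundary: h_U = 0.
First-step equations for the other states:
  h_X = 1 + 1/15*h_X + 4/15*h_Y + 1/15*h_Z + 1/15*h_W + 8/15*h_U
  h_Y = 1 + 1/5*h_X + 7/15*h_Y + 1/15*h_Z + 1/15*h_W + 1/5*h_U
  h_Z = 1 + 2/15*h_X + 2/15*h_Y + 1/15*h_Z + 1/5*h_W + 7/15*h_U
  h_W = 1 + 1/15*h_X + 1/15*h_Y + 2/3*h_Z + 1/15*h_W + 2/15*h_U

Substituting h_U = 0 and rearranging gives the linear system (I - Q) h = 1:
  [14/15, -4/15, -1/15, -1/15] . (h_X, h_Y, h_Z, h_W) = 1
  [-1/5, 8/15, -1/15, -1/15] . (h_X, h_Y, h_Z, h_W) = 1
  [-2/15, -2/15, 14/15, -1/5] . (h_X, h_Y, h_Z, h_W) = 1
  [-1/15, -1/15, -2/3, 14/15] . (h_X, h_Y, h_Z, h_W) = 1

Solving yields:
  h_X = 276/109
  h_Y = 391/109
  h_Z = 292/109
  h_W = 373/109

Starting state is Z, so the expected hitting time is h_Z = 292/109.

Answer: 292/109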